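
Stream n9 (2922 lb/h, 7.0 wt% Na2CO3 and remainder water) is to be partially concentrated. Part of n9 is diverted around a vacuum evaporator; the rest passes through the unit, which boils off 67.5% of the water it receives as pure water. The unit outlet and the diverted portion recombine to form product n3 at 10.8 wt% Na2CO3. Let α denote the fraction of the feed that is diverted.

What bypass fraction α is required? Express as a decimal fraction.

0.440

All 2922×0.070 = 204.54 lb/h of Na2CO3 reaches n3, so n3 = 204.54/0.108 = 1893.9 lb/h and vapour = 1028.1 lb/h.
The evaporator receives (1−α)·2922 of feed at 0.930 water and removes 0.675 of that water:
0.675×0.930×(1−α)×2922 = 1028.1
(1−α) = 1028.1/1834.3 = 0.5605;  α = 0.4395.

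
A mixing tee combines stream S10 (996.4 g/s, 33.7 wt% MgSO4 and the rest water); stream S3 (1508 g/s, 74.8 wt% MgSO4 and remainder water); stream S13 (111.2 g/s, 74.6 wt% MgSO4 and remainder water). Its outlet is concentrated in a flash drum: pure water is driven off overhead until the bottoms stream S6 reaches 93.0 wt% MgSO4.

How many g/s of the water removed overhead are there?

MgSO4 entering = 996.4×0.337 + 1508×0.748 + 111.2×0.746 = 1546.7 g/s.
All MgSO4 reports to S6, so S6 = 1546.7/0.930 = 1663.1 g/s.
Total feed = 2615.6 g/s; overhead = 2615.6 − 1663.1 = 952.45 g/s.

952.5 g/s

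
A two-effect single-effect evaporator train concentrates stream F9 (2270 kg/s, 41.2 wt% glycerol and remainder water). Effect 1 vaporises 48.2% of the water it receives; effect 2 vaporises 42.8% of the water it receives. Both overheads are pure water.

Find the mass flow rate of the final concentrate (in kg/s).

1331 kg/s

water in feed = 2270×0.588 = 1334.8 kg/s.
After stage 1: water left = (1−0.482)×1334.8 = 691.41; stream total = 1626.6 kg/s.
After stage 2: water left = (1−0.428)×691.41 = 395.48; final concentrate = 1330.7 kg/s.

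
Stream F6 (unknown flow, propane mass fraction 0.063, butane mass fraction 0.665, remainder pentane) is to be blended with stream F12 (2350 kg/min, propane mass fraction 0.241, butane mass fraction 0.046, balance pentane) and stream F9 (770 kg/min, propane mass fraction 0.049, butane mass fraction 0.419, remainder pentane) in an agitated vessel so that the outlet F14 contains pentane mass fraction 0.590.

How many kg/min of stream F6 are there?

Let F6 be the unknown flow. Total out = 3120 + F6.
pentane balance: 2085.2 + 0.272·F6 = 0.590·(3120 + F6)
(0.272 − 0.590)·F6 = 0.590×3120 − 2085.2 = -244.39
F6 = -244.39 / -0.318 = 768.52 kg/min

768.5 kg/min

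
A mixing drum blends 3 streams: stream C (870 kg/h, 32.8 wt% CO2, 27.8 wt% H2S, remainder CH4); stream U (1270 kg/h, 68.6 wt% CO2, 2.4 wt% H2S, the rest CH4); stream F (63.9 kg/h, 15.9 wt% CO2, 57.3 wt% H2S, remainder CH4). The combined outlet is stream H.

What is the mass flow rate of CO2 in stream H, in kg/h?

CO2 out = CO2 in = 870×0.328 + 1270×0.686 + 63.9×0.159 = 1166.7 kg/h.

1167 kg/h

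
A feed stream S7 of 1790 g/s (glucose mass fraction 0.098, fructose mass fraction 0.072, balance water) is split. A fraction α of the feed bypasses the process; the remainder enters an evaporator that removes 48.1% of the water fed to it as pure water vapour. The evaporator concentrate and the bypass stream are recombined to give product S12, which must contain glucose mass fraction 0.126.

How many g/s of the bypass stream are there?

All 1790×0.098 = 175.42 g/s of glucose reaches S12, so S12 = 175.42/0.126 = 1392.2 g/s and vapour = 397.78 g/s.
The evaporator receives (1−α)·1790 of feed at 0.830 water and removes 0.481 of that water:
0.481×0.830×(1−α)×1790 = 397.78
(1−α) = 397.78/714.62 = 0.5566;  α = 0.4434.
Bypass flow = 0.4434×1790 = 793.64 g/s.

793.6 g/s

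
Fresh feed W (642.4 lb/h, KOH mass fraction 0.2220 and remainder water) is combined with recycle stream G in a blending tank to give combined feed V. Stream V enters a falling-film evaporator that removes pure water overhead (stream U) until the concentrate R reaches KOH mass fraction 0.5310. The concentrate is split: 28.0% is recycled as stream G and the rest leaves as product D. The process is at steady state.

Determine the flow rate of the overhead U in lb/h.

373.8 lb/h

Overall KOH balance (none leaves overhead): KOH in fresh feed = KOH in product, i.e. 642.4×0.222 = (1−0.280)·R·0.531.
R = 142.61/(0.531×0.720) = 373.02 lb/h.
Recycle G = 0.280×373.02 = 104.45 lb/h.
Combined feed V = 642.4 + 104.45 = 746.85 lb/h.
Overhead U = V − R = 746.85 − 373.02 = 373.83 lb/h.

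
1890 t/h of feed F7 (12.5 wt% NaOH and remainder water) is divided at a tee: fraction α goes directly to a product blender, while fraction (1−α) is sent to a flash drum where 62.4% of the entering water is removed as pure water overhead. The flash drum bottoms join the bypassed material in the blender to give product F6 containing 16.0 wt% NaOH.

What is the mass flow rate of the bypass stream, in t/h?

All 1890×0.125 = 236.25 t/h of NaOH reaches F6, so F6 = 236.25/0.160 = 1476.6 t/h and vapour = 413.44 t/h.
The evaporator receives (1−α)·1890 of feed at 0.875 water and removes 0.624 of that water:
0.624×0.875×(1−α)×1890 = 413.44
(1−α) = 413.44/1031.9 = 0.4006;  α = 0.5994.
Bypass flow = 0.5994×1890 = 1132.8 t/h.

1133 t/h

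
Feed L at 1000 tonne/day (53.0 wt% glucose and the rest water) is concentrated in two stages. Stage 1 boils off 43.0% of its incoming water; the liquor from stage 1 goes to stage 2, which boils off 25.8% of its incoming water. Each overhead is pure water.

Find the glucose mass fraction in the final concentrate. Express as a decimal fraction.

0.727

water in feed = 1000×0.470 = 470 tonne/day.
After stage 1: water left = (1−0.430)×470 = 267.9; stream total = 797.9 tonne/day.
After stage 2: water left = (1−0.258)×267.9 = 198.78; final concentrate = 728.78 tonne/day.
glucose fraction = 530/728.78 = 0.727.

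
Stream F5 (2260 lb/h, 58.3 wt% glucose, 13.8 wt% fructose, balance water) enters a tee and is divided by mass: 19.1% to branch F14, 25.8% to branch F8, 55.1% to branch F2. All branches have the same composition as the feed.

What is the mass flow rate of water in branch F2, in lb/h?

Branch F2 total = 0.551×2260 = 1245.3 lb/h.
water in F2 = 0.279×1245.3 = 347.43 lb/h.

347.4 lb/h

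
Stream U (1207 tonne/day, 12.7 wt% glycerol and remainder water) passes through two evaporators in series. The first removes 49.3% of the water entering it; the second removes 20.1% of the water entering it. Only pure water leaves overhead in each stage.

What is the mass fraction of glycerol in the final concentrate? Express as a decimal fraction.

0.264

water in feed = 1207×0.873 = 1053.7 tonne/day.
After stage 1: water left = (1−0.493)×1053.7 = 534.23; stream total = 687.52 tonne/day.
After stage 2: water left = (1−0.201)×534.23 = 426.85; final concentrate = 580.14 tonne/day.
glycerol fraction = 153.29/580.14 = 0.264.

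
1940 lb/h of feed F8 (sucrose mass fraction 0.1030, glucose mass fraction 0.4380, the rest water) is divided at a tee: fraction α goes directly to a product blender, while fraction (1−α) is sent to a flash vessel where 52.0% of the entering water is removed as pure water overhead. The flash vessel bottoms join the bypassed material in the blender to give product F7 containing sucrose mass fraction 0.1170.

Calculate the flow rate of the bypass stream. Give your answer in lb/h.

967.4 lb/h

All 1940×0.103 = 199.82 lb/h of sucrose reaches F7, so F7 = 199.82/0.117 = 1707.9 lb/h and vapour = 232.14 lb/h.
The evaporator receives (1−α)·1940 of feed at 0.459 water and removes 0.520 of that water:
0.520×0.459×(1−α)×1940 = 232.14
(1−α) = 232.14/463.04 = 0.5013;  α = 0.4987.
Bypass flow = 0.4987×1940 = 967.41 lb/h.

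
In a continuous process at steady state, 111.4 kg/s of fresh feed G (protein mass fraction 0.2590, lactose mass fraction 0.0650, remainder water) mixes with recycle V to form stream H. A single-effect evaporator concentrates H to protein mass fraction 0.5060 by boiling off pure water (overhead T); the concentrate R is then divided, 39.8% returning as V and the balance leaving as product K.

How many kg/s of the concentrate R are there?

Overall protein balance (none leaves overhead): protein in fresh feed = protein in product, i.e. 111.4×0.259 = (1−0.398)·R·0.506.
R = 28.853/(0.506×0.602) = 94.719 kg/s.

94.72 kg/s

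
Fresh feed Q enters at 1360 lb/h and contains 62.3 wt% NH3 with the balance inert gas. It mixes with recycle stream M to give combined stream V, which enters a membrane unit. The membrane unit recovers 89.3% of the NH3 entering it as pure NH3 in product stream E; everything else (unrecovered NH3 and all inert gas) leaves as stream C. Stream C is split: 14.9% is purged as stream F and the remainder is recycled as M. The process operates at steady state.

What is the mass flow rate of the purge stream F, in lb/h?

inert gas enters only via Q and leaves only via the purge: 1360×0.377 = 0.149×(inert gas in C), and the membrane unit passes all inert gas, so inert gas in V = inert gas in C = 3441.1 lb/h.
NH3 in V: m_A = 1360×0.623 + (1−0.149)·(1−0.893)·m_A, so m_A = 847.28/0.9089 = 932.16 lb/h.
C = (1−0.893)×932.16 + 3441.1 = 3540.8 lb/h.
Purge F = 0.149×3540.8 = 527.58 lb/h.

527.6 lb/h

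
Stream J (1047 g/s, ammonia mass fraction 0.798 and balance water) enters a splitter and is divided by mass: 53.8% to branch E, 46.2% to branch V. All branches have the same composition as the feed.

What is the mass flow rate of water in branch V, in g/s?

Branch V total = 0.462×1047 = 483.71 g/s.
water in V = 0.202×483.71 = 97.71 g/s.

97.71 g/s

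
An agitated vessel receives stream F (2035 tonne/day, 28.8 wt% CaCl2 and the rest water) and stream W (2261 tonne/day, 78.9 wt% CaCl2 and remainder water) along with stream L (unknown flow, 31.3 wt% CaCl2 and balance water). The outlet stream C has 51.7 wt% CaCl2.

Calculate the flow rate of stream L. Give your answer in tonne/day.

730.3 tonne/day

Let L be the unknown flow. Total out = 4296 + L.
CaCl2 balance: 2370 + 0.313·L = 0.517·(4296 + L)
(0.313 − 0.517)·L = 0.517×4296 − 2370 = -148.98
L = -148.98 / -0.204 = 730.28 tonne/day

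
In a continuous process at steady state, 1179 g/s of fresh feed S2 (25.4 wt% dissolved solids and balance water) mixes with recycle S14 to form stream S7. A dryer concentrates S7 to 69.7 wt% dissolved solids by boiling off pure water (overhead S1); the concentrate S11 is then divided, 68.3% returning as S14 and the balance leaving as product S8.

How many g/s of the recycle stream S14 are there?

925.7 g/s

Overall dissolved solids balance (none leaves overhead): dissolved solids in fresh feed = dissolved solids in product, i.e. 1179×0.254 = (1−0.683)·S11·0.697.
S11 = 299.47/(0.697×0.317) = 1355.4 g/s.
Recycle S14 = 0.683×1355.4 = 925.71 g/s.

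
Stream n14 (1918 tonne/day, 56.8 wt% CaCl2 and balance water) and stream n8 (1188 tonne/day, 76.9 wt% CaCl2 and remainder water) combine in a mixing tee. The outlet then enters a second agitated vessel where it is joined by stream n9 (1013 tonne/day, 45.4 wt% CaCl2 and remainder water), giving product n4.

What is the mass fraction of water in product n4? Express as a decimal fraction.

0.4021

Overall, product flow = 4119 tonne/day.
water in = 1918×0.432 + 1188×0.231 + 1013×0.546 = 1656.1 tonne/day.
water fraction in n4 = 0.4021.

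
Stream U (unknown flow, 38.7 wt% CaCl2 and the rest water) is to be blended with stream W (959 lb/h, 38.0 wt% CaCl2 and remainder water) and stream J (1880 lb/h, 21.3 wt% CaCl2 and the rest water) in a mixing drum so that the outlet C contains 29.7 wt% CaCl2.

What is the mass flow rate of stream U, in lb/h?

870.3 lb/h

Let U be the unknown flow. Total out = 2839 + U.
CaCl2 balance: 764.86 + 0.387·U = 0.297·(2839 + U)
(0.387 − 0.297)·U = 0.297×2839 − 764.86 = 78.323
U = 78.323 / 0.090 = 870.26 lb/h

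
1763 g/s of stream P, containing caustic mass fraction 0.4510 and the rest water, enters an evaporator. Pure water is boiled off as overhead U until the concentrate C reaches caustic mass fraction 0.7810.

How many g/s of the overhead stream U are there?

caustic is conserved: 1763×0.451 = 795.11 g/s all reports to the concentrate.
Concentrate = 795.11/(target fraction) = 1018.1 g/s.
Overhead = 1763 − 1018.1 = 744.93 g/s.

744.9 g/s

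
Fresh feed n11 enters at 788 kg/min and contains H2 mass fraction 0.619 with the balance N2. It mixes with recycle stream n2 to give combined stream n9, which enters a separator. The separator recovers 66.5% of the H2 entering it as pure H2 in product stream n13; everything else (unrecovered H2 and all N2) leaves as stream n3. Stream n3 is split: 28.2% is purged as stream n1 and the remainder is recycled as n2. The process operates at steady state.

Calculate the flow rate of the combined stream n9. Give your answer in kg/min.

1707 kg/min

N2 enters only via n11 and leaves only via the purge: 788×0.381 = 0.282×(N2 in n3), and the separator passes all N2, so N2 in n9 = N2 in n3 = 1064.6 kg/min.
H2 in n9: m_A = 788×0.619 + (1−0.282)·(1−0.665)·m_A, so m_A = 487.77/0.7595 = 642.25 kg/min.
n9 = 642.25 + 1064.6 = 1706.9 kg/min.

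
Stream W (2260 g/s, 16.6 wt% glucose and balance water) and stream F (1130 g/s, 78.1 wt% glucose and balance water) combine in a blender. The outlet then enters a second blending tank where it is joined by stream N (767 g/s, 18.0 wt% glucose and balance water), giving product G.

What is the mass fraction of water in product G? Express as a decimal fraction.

0.664

Overall, product flow = 4157 g/s.
water in = 2260×0.834 + 1130×0.219 + 767×0.820 = 2761.2 g/s.
water fraction in G = 0.664.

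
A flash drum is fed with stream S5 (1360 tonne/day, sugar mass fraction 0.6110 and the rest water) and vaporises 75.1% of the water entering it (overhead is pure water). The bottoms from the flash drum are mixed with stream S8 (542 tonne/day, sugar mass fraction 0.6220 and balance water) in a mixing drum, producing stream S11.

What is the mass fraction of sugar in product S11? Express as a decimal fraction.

0.7763

Vapour removed = 0.751×0.389×1360 = 397.31 tonne/day; concentrate = 962.69 tonne/day.
sugar reaching the mixer = 830.96 (from concentrate) + 542×0.622 = 1168.1 tonne/day.
Product flow = 962.69 + 542 = 1504.7 tonne/day; sugar fraction = 0.7763.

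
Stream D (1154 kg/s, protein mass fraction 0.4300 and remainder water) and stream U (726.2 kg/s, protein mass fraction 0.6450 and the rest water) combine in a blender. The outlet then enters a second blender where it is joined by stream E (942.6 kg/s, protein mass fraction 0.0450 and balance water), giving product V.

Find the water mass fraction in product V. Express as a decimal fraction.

0.6432

Overall, product flow = 2822.8 kg/s.
water in = 1154×0.570 + 726.2×0.355 + 942.6×0.955 = 1815.8 kg/s.
water fraction in V = 0.6432.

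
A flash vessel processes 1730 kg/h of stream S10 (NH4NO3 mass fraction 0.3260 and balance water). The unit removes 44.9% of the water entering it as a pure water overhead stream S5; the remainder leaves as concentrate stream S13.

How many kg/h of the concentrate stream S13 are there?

1206 kg/h

water entering = 1730×0.674 = 1166 kg/h; overhead removed = 0.449×1166 = 523.54 kg/h.
Concentrate = 1730 − 523.54 = 1206.5 kg/h.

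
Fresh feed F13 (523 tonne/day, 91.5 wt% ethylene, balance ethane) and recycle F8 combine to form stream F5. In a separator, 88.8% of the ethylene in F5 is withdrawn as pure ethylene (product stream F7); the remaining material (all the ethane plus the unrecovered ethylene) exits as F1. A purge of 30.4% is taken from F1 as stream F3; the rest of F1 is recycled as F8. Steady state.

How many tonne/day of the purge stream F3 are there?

62.13 tonne/day

ethane enters only via F13 and leaves only via the purge: 523×0.085 = 0.304×(ethane in F1), and the separator passes all ethane, so ethane in F5 = ethane in F1 = 146.23 tonne/day.
ethylene in F5: m_A = 523×0.915 + (1−0.304)·(1−0.888)·m_A, so m_A = 478.55/0.9220 = 519 tonne/day.
F1 = (1−0.888)×519 + 146.23 = 204.36 tonne/day.
Purge F3 = 0.304×204.36 = 62.126 tonne/day.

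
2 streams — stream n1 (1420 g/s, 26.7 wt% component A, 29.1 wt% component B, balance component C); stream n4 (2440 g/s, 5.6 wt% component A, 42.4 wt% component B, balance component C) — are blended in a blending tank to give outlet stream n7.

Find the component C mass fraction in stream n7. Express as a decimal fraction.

0.4913

Total flow out = 1420 + 2440 = 3860 g/s.
component C in = 1420×0.442 + 2440×0.520 = 1896.4 g/s.
component C mass fraction in n7 = 1896.4/3860 = 0.4913.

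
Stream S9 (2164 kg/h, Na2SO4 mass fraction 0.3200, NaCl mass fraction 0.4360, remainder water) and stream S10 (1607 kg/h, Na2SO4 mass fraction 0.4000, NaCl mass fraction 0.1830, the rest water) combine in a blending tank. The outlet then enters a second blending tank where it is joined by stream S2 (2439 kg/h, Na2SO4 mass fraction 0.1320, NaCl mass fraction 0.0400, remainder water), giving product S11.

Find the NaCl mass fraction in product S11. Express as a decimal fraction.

0.2150

Overall, product flow = 6210 kg/h.
NaCl in = 2164×0.436 + 1607×0.183 + 2439×0.040 = 1335.1 kg/h.
NaCl fraction in S11 = 0.2150.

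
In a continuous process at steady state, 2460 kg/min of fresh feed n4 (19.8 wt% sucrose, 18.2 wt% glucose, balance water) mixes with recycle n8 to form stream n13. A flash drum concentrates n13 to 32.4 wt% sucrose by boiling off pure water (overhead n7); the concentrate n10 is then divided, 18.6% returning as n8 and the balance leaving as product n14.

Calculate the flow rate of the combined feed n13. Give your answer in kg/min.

Overall sucrose balance (none leaves overhead): sucrose in fresh feed = sucrose in product, i.e. 2460×0.198 = (1−0.186)·n10·0.324.
n10 = 487.08/(0.324×0.814) = 1846.8 kg/min.
Recycle n8 = 0.186×1846.8 = 343.51 kg/min.
Combined feed n13 = 2460 + 343.51 = 2803.5 kg/min.

2804 kg/min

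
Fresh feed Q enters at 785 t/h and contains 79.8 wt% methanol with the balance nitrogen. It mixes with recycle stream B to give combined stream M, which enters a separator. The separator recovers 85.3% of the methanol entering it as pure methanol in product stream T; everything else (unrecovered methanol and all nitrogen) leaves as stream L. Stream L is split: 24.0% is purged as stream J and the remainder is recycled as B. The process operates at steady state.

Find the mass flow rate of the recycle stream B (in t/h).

580.9 t/h

nitrogen enters only via Q and leaves only via the purge: 785×0.202 = 0.240×(nitrogen in L), and the separator passes all nitrogen, so nitrogen in M = nitrogen in L = 660.71 t/h.
methanol in M: m_A = 785×0.798 + (1−0.240)·(1−0.853)·m_A, so m_A = 626.43/0.8883 = 705.22 t/h.
L = (1−0.853)×705.22 + 660.71 = 764.38 t/h.
Recycle B = (1−0.240)×764.38 = 580.93 t/h.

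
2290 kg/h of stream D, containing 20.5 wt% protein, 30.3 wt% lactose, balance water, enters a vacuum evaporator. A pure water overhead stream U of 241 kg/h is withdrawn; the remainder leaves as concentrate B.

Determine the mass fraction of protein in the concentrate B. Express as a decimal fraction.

protein is not removed: 2290×0.205 = 469.45 kg/h of protein enters B.
Concentrate = 2290 − 241 = 2049 kg/h.
Mass fraction = 469.45/2049 = 0.2291.

0.2291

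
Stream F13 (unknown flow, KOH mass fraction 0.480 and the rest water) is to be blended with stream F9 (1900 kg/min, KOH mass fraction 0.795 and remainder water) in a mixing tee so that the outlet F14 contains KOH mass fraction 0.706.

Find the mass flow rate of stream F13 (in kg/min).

Let F13 be the unknown flow. Total out = 1900 + F13.
KOH balance: 1510.5 + 0.480·F13 = 0.706·(1900 + F13)
(0.480 − 0.706)·F13 = 0.706×1900 − 1510.5 = -169.1
F13 = -169.1 / -0.226 = 748.23 kg/min

748.2 kg/min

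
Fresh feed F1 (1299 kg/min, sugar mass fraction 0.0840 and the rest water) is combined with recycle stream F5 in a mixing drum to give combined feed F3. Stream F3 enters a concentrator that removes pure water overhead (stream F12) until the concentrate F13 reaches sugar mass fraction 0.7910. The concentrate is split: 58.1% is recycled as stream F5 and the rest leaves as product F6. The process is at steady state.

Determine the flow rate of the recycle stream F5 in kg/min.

Overall sugar balance (none leaves overhead): sugar in fresh feed = sugar in product, i.e. 1299×0.084 = (1−0.581)·F13·0.791.
F13 = 109.12/(0.791×0.419) = 329.23 kg/min.
Recycle F5 = 0.581×329.23 = 191.28 kg/min.

191.3 kg/min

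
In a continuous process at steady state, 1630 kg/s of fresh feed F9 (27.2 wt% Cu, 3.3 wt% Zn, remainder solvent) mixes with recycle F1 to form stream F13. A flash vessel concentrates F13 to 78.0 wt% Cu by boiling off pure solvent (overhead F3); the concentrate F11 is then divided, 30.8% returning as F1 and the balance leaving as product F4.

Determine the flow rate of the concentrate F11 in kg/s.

821.4 kg/s

Overall Cu balance (none leaves overhead): Cu in fresh feed = Cu in product, i.e. 1630×0.272 = (1−0.308)·F11·0.780.
F11 = 443.36/(0.780×0.692) = 821.4 kg/s.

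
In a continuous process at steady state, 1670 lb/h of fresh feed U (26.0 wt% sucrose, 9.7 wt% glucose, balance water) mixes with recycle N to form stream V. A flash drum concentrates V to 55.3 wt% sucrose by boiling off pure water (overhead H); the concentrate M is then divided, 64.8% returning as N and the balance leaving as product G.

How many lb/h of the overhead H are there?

884.8 lb/h

Overall sucrose balance (none leaves overhead): sucrose in fresh feed = sucrose in product, i.e. 1670×0.260 = (1−0.648)·M·0.553.
M = 434.2/(0.553×0.352) = 2230.6 lb/h.
Recycle N = 0.648×2230.6 = 1445.4 lb/h.
Combined feed V = 1670 + 1445.4 = 3115.4 lb/h.
Overhead H = V − M = 3115.4 − 2230.6 = 884.83 lb/h.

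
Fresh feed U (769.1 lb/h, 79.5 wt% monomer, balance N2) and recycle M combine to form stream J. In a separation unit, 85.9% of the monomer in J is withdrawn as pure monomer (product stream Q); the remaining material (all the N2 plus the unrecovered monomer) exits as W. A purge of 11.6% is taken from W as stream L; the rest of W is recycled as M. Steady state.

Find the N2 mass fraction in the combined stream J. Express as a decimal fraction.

N2 enters only via U and leaves only via the purge: 769.1×0.205 = 0.116×(N2 in W), and the separation unit passes all N2, so N2 in J = N2 in W = 1359.2 lb/h.
monomer in J: m_A = 769.1×0.795 + (1−0.116)·(1−0.859)·m_A, so m_A = 611.43/0.8754 = 698.5 lb/h.
J = 698.5 + 1359.2 = 2057.7 lb/h.
N2 fraction in J = 1359.2/2057.7 = 0.661.

0.661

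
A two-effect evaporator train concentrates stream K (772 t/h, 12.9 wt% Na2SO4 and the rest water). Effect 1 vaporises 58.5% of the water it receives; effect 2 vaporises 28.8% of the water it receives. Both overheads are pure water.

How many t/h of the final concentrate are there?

water in feed = 772×0.871 = 672.41 t/h.
After stage 1: water left = (1−0.585)×672.41 = 279.05; stream total = 378.64 t/h.
After stage 2: water left = (1−0.288)×279.05 = 198.68; final concentrate = 298.27 t/h.

298.3 t/h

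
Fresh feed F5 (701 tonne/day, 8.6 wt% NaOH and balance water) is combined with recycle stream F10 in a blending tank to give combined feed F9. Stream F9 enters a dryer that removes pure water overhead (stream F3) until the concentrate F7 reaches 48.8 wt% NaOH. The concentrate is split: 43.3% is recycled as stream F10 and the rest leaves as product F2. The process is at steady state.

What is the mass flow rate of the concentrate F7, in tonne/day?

217.9 tonne/day

Overall NaOH balance (none leaves overhead): NaOH in fresh feed = NaOH in product, i.e. 701×0.086 = (1−0.433)·F7·0.488.
F7 = 60.286/(0.488×0.567) = 217.88 tonne/day.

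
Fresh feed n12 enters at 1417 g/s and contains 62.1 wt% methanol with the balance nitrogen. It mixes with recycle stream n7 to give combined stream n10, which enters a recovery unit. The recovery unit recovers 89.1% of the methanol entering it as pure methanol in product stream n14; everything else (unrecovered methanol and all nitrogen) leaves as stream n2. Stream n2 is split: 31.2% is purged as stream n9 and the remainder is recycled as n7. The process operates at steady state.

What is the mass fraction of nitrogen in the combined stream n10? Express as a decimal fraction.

0.644

nitrogen enters only via n12 and leaves only via the purge: 1417×0.379 = 0.312×(nitrogen in n2), and the recovery unit passes all nitrogen, so nitrogen in n10 = nitrogen in n2 = 1721.3 g/s.
methanol in n10: m_A = 1417×0.621 + (1−0.312)·(1−0.891)·m_A, so m_A = 879.96/0.9250 = 951.3 g/s.
n10 = 951.3 + 1721.3 = 2672.6 g/s.
nitrogen fraction in n10 = 1721.3/2672.6 = 0.644.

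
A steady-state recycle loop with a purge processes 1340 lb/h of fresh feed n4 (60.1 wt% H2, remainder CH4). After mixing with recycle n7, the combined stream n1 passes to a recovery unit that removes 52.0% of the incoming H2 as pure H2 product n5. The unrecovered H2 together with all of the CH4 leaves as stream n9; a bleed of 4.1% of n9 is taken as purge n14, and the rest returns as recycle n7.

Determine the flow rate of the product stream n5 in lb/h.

776 lb/h

H2 in n1: m_A = 1340×0.601 + (1−0.041)·(1−0.520)·m_A, so m_A = 805.34/0.5397 = 1492.3 lb/h.
Product n5 = 0.520×1492.3 = 775.97 lb/h.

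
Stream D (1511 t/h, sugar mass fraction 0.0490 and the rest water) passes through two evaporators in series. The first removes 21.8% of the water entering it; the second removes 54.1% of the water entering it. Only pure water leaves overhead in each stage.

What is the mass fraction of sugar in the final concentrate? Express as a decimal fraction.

0.1255

water in feed = 1511×0.951 = 1437 t/h.
After stage 1: water left = (1−0.218)×1437 = 1123.7; stream total = 1197.7 t/h.
After stage 2: water left = (1−0.541)×1123.7 = 515.78; final concentrate = 589.82 t/h.
sugar fraction = 74.039/589.82 = 0.1255.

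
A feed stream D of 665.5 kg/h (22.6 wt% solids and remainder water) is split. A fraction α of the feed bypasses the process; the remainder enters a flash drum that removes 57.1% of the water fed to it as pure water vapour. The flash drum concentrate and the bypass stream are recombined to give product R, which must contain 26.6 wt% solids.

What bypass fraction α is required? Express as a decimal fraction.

0.660

All 665.5×0.226 = 150.4 kg/h of solids reaches R, so R = 150.4/0.266 = 565.42 kg/h and vapour = 100.08 kg/h.
The evaporator receives (1−α)·665.5 of feed at 0.774 water and removes 0.571 of that water:
0.571×0.774×(1−α)×665.5 = 100.08
(1−α) = 100.08/294.12 = 0.3403;  α = 0.6597.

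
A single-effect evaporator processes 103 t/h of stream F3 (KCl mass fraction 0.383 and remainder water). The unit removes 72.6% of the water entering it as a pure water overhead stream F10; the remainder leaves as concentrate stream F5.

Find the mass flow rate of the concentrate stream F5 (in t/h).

56.86 t/h

water entering = 103×0.617 = 63.551 t/h; overhead removed = 0.726×63.551 = 46.138 t/h.
Concentrate = 103 − 46.138 = 56.862 t/h.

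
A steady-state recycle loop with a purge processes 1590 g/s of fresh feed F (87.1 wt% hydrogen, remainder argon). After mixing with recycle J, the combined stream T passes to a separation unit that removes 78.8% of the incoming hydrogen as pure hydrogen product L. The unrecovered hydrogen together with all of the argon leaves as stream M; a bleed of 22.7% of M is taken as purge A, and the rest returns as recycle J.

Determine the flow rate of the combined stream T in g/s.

argon enters only via F and leaves only via the purge: 1590×0.129 = 0.227×(argon in M), and the separation unit passes all argon, so argon in T = argon in M = 903.57 g/s.
hydrogen in T: m_A = 1590×0.871 + (1−0.227)·(1−0.788)·m_A, so m_A = 1384.9/0.8361 = 1656.3 g/s.
T = 1656.3 + 903.57 = 2559.9 g/s.

2560 g/s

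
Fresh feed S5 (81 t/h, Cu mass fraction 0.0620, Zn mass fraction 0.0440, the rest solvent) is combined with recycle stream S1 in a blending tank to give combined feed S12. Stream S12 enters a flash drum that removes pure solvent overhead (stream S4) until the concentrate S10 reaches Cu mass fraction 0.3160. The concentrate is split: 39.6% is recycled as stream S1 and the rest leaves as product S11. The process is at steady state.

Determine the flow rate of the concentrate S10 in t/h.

Overall Cu balance (none leaves overhead): Cu in fresh feed = Cu in product, i.e. 81×0.062 = (1−0.396)·S10·0.316.
S10 = 5.022/(0.316×0.604) = 26.312 t/h.

26.31 t/h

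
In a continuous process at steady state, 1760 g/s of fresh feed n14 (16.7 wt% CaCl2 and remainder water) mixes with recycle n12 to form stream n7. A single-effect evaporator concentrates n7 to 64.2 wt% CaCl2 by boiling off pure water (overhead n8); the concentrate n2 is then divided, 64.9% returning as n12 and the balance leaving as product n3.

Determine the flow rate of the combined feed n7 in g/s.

2607 g/s

Overall CaCl2 balance (none leaves overhead): CaCl2 in fresh feed = CaCl2 in product, i.e. 1760×0.167 = (1−0.649)·n2·0.642.
n2 = 293.92/(0.642×0.351) = 1304.3 g/s.
Recycle n12 = 0.649×1304.3 = 846.51 g/s.
Combined feed n7 = 1760 + 846.51 = 2606.5 g/s.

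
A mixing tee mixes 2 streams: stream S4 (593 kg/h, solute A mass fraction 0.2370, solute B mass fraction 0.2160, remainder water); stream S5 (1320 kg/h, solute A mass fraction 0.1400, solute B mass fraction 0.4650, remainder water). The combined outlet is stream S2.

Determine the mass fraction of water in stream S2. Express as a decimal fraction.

Total flow out = 593 + 1320 = 1913 kg/h.
water in = 593×0.547 + 1320×0.395 = 845.77 kg/h.
water mass fraction in S2 = 845.77/1913 = 0.4421.

0.4421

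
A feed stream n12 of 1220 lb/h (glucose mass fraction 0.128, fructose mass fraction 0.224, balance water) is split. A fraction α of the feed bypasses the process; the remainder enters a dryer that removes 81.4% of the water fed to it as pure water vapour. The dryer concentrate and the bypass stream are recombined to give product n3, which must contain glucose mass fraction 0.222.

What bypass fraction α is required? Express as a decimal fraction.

All 1220×0.128 = 156.16 lb/h of glucose reaches n3, so n3 = 156.16/0.222 = 703.42 lb/h and vapour = 516.58 lb/h.
The evaporator receives (1−α)·1220 of feed at 0.648 water and removes 0.814 of that water:
0.814×0.648×(1−α)×1220 = 516.58
(1−α) = 516.58/643.52 = 0.8027;  α = 0.1973.

0.197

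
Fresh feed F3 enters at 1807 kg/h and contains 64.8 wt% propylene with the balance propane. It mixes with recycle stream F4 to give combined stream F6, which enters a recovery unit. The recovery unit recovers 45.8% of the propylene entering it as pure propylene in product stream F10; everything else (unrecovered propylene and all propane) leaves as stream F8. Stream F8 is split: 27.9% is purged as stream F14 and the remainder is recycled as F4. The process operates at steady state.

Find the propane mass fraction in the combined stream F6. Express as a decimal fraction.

propane enters only via F3 and leaves only via the purge: 1807×0.352 = 0.279×(propane in F8), and the recovery unit passes all propane, so propane in F6 = propane in F8 = 2279.8 kg/h.
propylene in F6: m_A = 1807×0.648 + (1−0.279)·(1−0.458)·m_A, so m_A = 1170.9/0.6092 = 1922 kg/h.
F6 = 1922 + 2279.8 = 4201.8 kg/h.
propane fraction in F6 = 2279.8/4201.8 = 0.5426.

0.5426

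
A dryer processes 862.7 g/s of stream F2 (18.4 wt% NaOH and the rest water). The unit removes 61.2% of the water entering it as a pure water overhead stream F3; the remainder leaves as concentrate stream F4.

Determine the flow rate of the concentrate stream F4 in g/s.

431.9 g/s

water entering = 862.7×0.816 = 703.96 g/s; overhead removed = 0.612×703.96 = 430.83 g/s.
Concentrate = 862.7 − 430.83 = 431.87 g/s.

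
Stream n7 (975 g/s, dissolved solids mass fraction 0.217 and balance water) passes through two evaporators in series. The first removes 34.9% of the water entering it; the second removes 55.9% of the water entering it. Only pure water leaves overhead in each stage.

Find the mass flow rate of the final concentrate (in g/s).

water in feed = 975×0.783 = 763.43 g/s.
After stage 1: water left = (1−0.349)×763.43 = 496.99; stream total = 708.56 g/s.
After stage 2: water left = (1−0.559)×496.99 = 219.17; final concentrate = 430.75 g/s.

430.7 g/s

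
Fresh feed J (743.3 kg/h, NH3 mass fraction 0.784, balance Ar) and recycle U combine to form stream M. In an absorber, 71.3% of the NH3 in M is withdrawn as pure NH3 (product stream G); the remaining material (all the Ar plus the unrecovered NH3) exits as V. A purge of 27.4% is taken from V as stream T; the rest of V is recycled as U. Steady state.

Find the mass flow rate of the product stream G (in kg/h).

524.9 kg/h

NH3 in M: m_A = 743.3×0.784 + (1−0.274)·(1−0.713)·m_A, so m_A = 582.75/0.7916 = 736.13 kg/h.
Product G = 0.713×736.13 = 524.86 kg/h.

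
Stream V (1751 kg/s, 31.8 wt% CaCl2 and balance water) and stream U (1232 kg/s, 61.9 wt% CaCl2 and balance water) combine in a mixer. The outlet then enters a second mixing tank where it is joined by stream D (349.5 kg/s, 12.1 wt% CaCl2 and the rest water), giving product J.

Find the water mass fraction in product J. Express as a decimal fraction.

0.591

Overall, product flow = 3332.5 kg/s.
water in = 1751×0.682 + 1232×0.381 + 349.5×0.879 = 1970.8 kg/s.
water fraction in J = 0.591.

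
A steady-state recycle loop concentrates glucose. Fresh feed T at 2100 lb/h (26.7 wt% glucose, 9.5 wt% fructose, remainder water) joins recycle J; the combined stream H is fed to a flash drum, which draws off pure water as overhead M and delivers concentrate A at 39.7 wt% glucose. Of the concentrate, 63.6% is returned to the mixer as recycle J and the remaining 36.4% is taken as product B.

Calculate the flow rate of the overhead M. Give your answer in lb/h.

Overall glucose balance (none leaves overhead): glucose in fresh feed = glucose in product, i.e. 2100×0.267 = (1−0.636)·A·0.397.
A = 560.7/(0.397×0.364) = 3880.1 lb/h.
Recycle J = 0.636×3880.1 = 2467.7 lb/h.
Combined feed H = 2100 + 2467.7 = 4567.7 lb/h.
Overhead M = H − A = 4567.7 − 3880.1 = 687.66 lb/h.

687.7 lb/h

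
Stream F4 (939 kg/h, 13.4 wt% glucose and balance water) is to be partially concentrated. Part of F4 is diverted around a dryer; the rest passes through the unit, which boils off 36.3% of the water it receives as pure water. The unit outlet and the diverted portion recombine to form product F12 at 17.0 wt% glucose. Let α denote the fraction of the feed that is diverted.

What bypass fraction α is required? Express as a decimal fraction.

All 939×0.134 = 125.83 kg/h of glucose reaches F12, so F12 = 125.83/0.170 = 740.15 kg/h and vapour = 198.85 kg/h.
The evaporator receives (1−α)·939 of feed at 0.866 water and removes 0.363 of that water:
0.363×0.866×(1−α)×939 = 198.85
(1−α) = 198.85/295.18 = 0.6736;  α = 0.3264.

0.326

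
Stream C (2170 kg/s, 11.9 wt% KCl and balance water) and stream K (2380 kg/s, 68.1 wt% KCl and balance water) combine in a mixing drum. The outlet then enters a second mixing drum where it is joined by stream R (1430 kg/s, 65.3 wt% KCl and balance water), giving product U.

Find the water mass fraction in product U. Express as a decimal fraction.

0.530

Overall, product flow = 5980 kg/s.
water in = 2170×0.881 + 2380×0.319 + 1430×0.347 = 3167.2 kg/s.
water fraction in U = 0.530.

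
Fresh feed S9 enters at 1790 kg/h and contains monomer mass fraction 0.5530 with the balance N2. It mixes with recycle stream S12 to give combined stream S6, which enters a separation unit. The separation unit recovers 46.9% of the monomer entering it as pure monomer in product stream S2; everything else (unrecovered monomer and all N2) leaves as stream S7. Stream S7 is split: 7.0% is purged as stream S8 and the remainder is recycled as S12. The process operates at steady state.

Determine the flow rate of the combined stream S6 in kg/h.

N2 enters only via S9 and leaves only via the purge: 1790×0.447 = 0.070×(N2 in S7), and the separation unit passes all N2, so N2 in S6 = N2 in S7 = 11430 kg/h.
monomer in S6: m_A = 1790×0.553 + (1−0.070)·(1−0.469)·m_A, so m_A = 989.87/0.5062 = 1955.6 kg/h.
S6 = 1955.6 + 11430 = 13386 kg/h.

13390 kg/h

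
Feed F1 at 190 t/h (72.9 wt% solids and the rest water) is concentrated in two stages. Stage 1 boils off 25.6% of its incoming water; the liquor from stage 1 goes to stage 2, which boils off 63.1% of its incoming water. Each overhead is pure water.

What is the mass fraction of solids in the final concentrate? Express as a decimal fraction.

water in feed = 190×0.271 = 51.49 t/h.
After stage 1: water left = (1−0.256)×51.49 = 38.309; stream total = 176.82 t/h.
After stage 2: water left = (1−0.631)×38.309 = 14.136; final concentrate = 152.65 t/h.
solids fraction = 138.51/152.65 = 0.907.

0.907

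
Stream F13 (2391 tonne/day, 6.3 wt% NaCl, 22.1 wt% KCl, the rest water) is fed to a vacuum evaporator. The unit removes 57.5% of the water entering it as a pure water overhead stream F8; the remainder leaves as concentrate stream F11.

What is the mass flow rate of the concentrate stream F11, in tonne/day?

1407 tonne/day

water entering = 2391×0.716 = 1712 tonne/day; overhead removed = 0.575×1712 = 984.37 tonne/day.
Concentrate = 2391 − 984.37 = 1406.6 tonne/day.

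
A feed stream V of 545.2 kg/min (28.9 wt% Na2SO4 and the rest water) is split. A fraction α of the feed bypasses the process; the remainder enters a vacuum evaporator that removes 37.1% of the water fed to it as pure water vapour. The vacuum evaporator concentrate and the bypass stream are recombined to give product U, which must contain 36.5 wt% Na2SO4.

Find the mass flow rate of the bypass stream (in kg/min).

114.8 kg/min

All 545.2×0.289 = 157.56 kg/min of Na2SO4 reaches U, so U = 157.56/0.365 = 431.68 kg/min and vapour = 113.52 kg/min.
The evaporator receives (1−α)·545.2 of feed at 0.711 water and removes 0.371 of that water:
0.371×0.711×(1−α)×545.2 = 113.52
(1−α) = 113.52/143.81 = 0.7894;  α = 0.2106.
Bypass flow = 0.2106×545.2 = 114.84 kg/min.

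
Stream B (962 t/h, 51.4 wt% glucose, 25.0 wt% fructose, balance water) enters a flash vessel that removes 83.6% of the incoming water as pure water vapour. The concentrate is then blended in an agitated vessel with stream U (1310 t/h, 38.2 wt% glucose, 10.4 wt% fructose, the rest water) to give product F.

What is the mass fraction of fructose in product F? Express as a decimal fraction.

Vapour removed = 0.836×0.236×962 = 189.8 t/h; concentrate = 772.2 t/h.
fructose reaching the mixer = 240.5 (from concentrate) + 1310×0.104 = 376.74 t/h.
Product flow = 772.2 + 1310 = 2082.2 t/h; fructose fraction = 0.181.

0.181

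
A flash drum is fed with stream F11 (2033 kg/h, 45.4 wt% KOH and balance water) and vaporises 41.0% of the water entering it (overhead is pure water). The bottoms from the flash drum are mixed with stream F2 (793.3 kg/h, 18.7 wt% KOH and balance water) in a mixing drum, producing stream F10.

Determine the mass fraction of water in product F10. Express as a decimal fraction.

Vapour removed = 0.410×0.546×2033 = 455.11 kg/h; concentrate = 1577.9 kg/h.
water reaching the mixer = 654.91 (from concentrate) + 793.3×0.813 = 1299.9 kg/h.
Product flow = 1577.9 + 793.3 = 2371.2 kg/h; water fraction = 0.5482.

0.5482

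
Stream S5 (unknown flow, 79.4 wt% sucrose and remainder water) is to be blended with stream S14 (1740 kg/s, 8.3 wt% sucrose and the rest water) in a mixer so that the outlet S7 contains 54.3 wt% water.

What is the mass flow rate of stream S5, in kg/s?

1931 kg/s

Let S5 be the unknown flow. Total out = 1740 + S5.
water balance: 1595.6 + 0.206·S5 = 0.543·(1740 + S5)
(0.206 − 0.543)·S5 = 0.543×1740 − 1595.6 = -650.76
S5 = -650.76 / -0.337 = 1931 kg/s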